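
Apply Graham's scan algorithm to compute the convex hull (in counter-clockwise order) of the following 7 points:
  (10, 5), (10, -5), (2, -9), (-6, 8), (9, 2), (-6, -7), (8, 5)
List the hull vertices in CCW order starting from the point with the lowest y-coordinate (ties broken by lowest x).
Hull (CCW) = [(2, -9), (10, -5), (10, 5), (-6, 8), (-6, -7)]

Graham scan procedure:
  1. Find the pivot p₀ = point with lowest y (tie → lowest x): (2, -9).
  2. Sort the remaining points by polar angle around p₀.
  3. Walk through sorted points, maintaining a stack; pop the top while the last three entries make a non-left turn (cross product ≤ 0).
  4. Final stack is the convex hull in CCW order: (2, -9), (10, -5), (10, 5), (-6, 8), (-6, -7).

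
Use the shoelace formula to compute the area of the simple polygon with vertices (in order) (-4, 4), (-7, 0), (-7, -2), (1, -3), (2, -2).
Area = 69/2

Shoelace formula: Area = (1/2) |Σ_i (x_i · y_{i+1} − x_{i+1} · y_i)| (indices mod n). Compute each cross term:
  (-4)(0) − (-7)(4) = 28
  (-7)(-2) − (-7)(0) = 14
  (-7)(-3) − (1)(-2) = 23
  (1)(-2) − (2)(-3) = 4
  (2)(4) − (-4)(-2) = 0
Sum = 69, so (signed) Area = 69/2 = 69/2, |Area| = 69/2.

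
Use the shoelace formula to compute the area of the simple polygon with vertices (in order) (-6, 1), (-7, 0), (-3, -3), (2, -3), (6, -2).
Area = 51/2

Shoelace formula: Area = (1/2) |Σ_i (x_i · y_{i+1} − x_{i+1} · y_i)| (indices mod n). Compute each cross term:
  (-6)(0) − (-7)(1) = 7
  (-7)(-3) − (-3)(0) = 21
  (-3)(-3) − (2)(-3) = 15
  (2)(-2) − (6)(-3) = 14
  (6)(1) − (-6)(-2) = -6
Sum = 51, so (signed) Area = 51/2 = 51/2, |Area| = 51/2.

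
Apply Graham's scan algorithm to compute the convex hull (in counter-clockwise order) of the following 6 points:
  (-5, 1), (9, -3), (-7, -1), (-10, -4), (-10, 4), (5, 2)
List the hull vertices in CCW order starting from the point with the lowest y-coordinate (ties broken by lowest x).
Hull (CCW) = [(-10, -4), (9, -3), (5, 2), (-10, 4)]

Graham scan procedure:
  1. Find the pivot p₀ = point with lowest y (tie → lowest x): (-10, -4).
  2. Sort the remaining points by polar angle around p₀.
  3. Walk through sorted points, maintaining a stack; pop the top while the last three entries make a non-left turn (cross product ≤ 0).
  4. Final stack is the convex hull in CCW order: (-10, -4), (9, -3), (5, 2), (-10, 4).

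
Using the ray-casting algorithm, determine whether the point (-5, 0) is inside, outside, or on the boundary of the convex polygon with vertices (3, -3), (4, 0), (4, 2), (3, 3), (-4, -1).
The point (-5, 0) lies strictly outside the polygon

Cast a horizontal ray to the right from the query point and count how many polygon edges it crosses (each edge strictly once or zero times, handled with the usual half-open convention). 
Parity of crossings → even ⇒ outside.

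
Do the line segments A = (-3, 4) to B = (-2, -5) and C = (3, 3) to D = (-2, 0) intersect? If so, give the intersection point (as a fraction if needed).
No (intersection of containing lines falls outside at least one segment)

Parametrize and solve: t = 23/48, s = 53/48. At least one of these is outside [0, 1], so the segments do not intersect.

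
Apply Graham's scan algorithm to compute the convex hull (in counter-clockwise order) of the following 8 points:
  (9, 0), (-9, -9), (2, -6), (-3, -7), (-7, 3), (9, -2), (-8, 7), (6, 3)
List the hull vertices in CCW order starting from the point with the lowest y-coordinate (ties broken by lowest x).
Hull (CCW) = [(-9, -9), (2, -6), (9, -2), (9, 0), (6, 3), (-8, 7)]

Graham scan procedure:
  1. Find the pivot p₀ = point with lowest y (tie → lowest x): (-9, -9).
  2. Sort the remaining points by polar angle around p₀.
  3. Walk through sorted points, maintaining a stack; pop the top while the last three entries make a non-left turn (cross product ≤ 0).
  4. Final stack is the convex hull in CCW order: (-9, -9), (2, -6), (9, -2), (9, 0), (6, 3), (-8, 7).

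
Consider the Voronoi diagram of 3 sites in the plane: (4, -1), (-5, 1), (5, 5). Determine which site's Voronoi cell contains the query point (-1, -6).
Nearest site = (4, -1)

The Voronoi cell of site s contains exactly those query points closer to s than to any other site. Compute squared distances from q = (-1, -6) to each site:
  (4 − -1)² + (-1 − -6)² = 50
  (-5 − -1)² + (1 − -6)² = 65
  (5 − -1)² + (5 − -6)² = 157
Minimum is attained by (4, -1), so q lies in its Voronoi cell.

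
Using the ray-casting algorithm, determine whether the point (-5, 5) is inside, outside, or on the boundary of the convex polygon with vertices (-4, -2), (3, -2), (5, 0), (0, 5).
The point (-5, 5) lies strictly outside the polygon

Cast a horizontal ray to the right from the query point and count how many polygon edges it crosses (each edge strictly once or zero times, handled with the usual half-open convention). 
Parity of crossings → even ⇒ outside.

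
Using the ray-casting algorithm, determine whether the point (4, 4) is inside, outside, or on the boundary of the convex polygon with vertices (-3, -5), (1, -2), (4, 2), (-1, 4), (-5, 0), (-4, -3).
The point (4, 4) lies strictly outside the polygon

Cast a horizontal ray to the right from the query point and count how many polygon edges it crosses (each edge strictly once or zero times, handled with the usual half-open convention). 
Parity of crossings → even ⇒ outside.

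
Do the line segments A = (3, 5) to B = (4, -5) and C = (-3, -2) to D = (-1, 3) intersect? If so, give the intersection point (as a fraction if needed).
No (intersection of containing lines falls outside at least one segment)

Parametrize and solve: t = -16/25, s = 67/25. At least one of these is outside [0, 1], so the segments do not intersect.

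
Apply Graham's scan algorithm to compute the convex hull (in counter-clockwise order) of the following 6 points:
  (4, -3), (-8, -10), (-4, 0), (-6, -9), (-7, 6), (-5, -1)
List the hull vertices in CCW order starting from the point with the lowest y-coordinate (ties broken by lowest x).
Hull (CCW) = [(-8, -10), (-6, -9), (4, -3), (-7, 6)]

Graham scan procedure:
  1. Find the pivot p₀ = point with lowest y (tie → lowest x): (-8, -10).
  2. Sort the remaining points by polar angle around p₀.
  3. Walk through sorted points, maintaining a stack; pop the top while the last three entries make a non-left turn (cross product ≤ 0).
  4. Final stack is the convex hull in CCW order: (-8, -10), (-6, -9), (4, -3), (-7, 6).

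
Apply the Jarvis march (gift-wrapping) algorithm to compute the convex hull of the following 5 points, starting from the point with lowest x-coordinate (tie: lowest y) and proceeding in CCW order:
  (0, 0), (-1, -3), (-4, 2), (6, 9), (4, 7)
Hull (CCW) = [(-4, 2), (-1, -3), (6, 9)]

Jarvis march: at each step, from the current hull vertex p, select the next vertex q as the point such that every other point lies strictly to the left of (or on) the directed line p → q. (Equivalently: for every other point r, the cross product (q − p) × (r − p) ≥ 0.)
Starting point (lowest x, tie lowest y): (-4, 2). Wrap until returning to start. Resulting hull: (-4, 2), (-1, -3), (6, 9).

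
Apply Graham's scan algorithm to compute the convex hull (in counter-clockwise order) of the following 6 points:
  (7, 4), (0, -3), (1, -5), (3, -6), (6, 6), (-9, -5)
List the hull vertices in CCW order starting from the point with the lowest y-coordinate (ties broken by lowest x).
Hull (CCW) = [(3, -6), (7, 4), (6, 6), (-9, -5)]

Graham scan procedure:
  1. Find the pivot p₀ = point with lowest y (tie → lowest x): (3, -6).
  2. Sort the remaining points by polar angle around p₀.
  3. Walk through sorted points, maintaining a stack; pop the top while the last three entries make a non-left turn (cross product ≤ 0).
  4. Final stack is the convex hull in CCW order: (3, -6), (7, 4), (6, 6), (-9, -5).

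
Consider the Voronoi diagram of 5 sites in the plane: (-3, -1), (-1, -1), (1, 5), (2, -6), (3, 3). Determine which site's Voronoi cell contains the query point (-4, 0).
Nearest site = (-3, -1)

The Voronoi cell of site s contains exactly those query points closer to s than to any other site. Compute squared distances from q = (-4, 0) to each site:
  (-3 − -4)² + (-1 − 0)² = 2
  (-1 − -4)² + (-1 − 0)² = 10
  (1 − -4)² + (5 − 0)² = 50
  (3 − -4)² + (3 − 0)² = 58
  (2 − -4)² + (-6 − 0)² = 72
Minimum is attained by (-3, -1), so q lies in its Voronoi cell.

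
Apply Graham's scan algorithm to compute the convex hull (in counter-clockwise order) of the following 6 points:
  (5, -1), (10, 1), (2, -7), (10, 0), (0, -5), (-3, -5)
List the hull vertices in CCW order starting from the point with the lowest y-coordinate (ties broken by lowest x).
Hull (CCW) = [(2, -7), (10, 0), (10, 1), (5, -1), (-3, -5)]

Graham scan procedure:
  1. Find the pivot p₀ = point with lowest y (tie → lowest x): (2, -7).
  2. Sort the remaining points by polar angle around p₀.
  3. Walk through sorted points, maintaining a stack; pop the top while the last three entries make a non-left turn (cross product ≤ 0).
  4. Final stack is the convex hull in CCW order: (2, -7), (10, 0), (10, 1), (5, -1), (-3, -5).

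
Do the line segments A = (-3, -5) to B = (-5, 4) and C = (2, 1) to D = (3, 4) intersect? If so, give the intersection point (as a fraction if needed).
No (intersection of containing lines falls outside at least one segment)

Parametrize and solve: t = -3/5, s = -19/5. At least one of these is outside [0, 1], so the segments do not intersect.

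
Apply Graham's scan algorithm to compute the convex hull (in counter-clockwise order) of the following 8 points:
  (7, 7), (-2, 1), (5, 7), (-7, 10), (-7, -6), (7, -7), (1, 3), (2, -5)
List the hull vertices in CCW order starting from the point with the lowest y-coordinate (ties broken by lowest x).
Hull (CCW) = [(7, -7), (7, 7), (-7, 10), (-7, -6)]

Graham scan procedure:
  1. Find the pivot p₀ = point with lowest y (tie → lowest x): (7, -7).
  2. Sort the remaining points by polar angle around p₀.
  3. Walk through sorted points, maintaining a stack; pop the top while the last three entries make a non-left turn (cross product ≤ 0).
  4. Final stack is the convex hull in CCW order: (7, -7), (7, 7), (-7, 10), (-7, -6).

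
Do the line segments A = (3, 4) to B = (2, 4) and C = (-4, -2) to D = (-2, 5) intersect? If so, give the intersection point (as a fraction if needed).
No (intersection of containing lines falls outside at least one segment)

Parametrize and solve: t = 37/7, s = 6/7. At least one of these is outside [0, 1], so the segments do not intersect.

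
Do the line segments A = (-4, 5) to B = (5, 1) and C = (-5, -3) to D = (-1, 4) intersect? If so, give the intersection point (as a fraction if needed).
Yes; intersection at (-91/79, 295/79) (t = 25/79 on AB, s = 76/79 on CD)

Parametrize AB as A + t(B − A) = (-4 + 9 t, 5 + -4 t) and CD as C + s(D − C) = (-5 + 4 s, -3 + 7 s). Solve the linear system for (t, s). Determinant = -79 ≠ 0, so a unique intersection of the containing lines exists. Solution: t = 25/79, s = 76/79 — both in [0, 1], so the segments cross. Intersection point: (-91/79, 295/79).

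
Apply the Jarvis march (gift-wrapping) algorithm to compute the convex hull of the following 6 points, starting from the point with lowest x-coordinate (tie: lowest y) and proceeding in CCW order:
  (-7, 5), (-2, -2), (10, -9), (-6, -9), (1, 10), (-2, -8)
Hull (CCW) = [(-7, 5), (-6, -9), (10, -9), (1, 10)]

Jarvis march: at each step, from the current hull vertex p, select the next vertex q as the point such that every other point lies strictly to the left of (or on) the directed line p → q. (Equivalently: for every other point r, the cross product (q − p) × (r − p) ≥ 0.)
Starting point (lowest x, tie lowest y): (-7, 5). Wrap until returning to start. Resulting hull: (-7, 5), (-6, -9), (10, -9), (1, 10).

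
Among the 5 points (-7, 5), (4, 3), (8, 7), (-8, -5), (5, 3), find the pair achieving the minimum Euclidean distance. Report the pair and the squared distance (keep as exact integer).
Pair = ((4, 3), (5, 3)); squared distance = 1

Compute all C(5, 2) = 10 pairwise squared distances (x_i − x_j)² + (y_i − y_j)². The minimum is 1, attained by the pair ((4, 3), (5, 3)).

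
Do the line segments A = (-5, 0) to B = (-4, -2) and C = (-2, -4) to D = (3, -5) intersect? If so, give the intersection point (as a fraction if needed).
No (intersection of containing lines falls outside at least one segment)

Parametrize and solve: t = 17/9, s = -2/9. At least one of these is outside [0, 1], so the segments do not intersect.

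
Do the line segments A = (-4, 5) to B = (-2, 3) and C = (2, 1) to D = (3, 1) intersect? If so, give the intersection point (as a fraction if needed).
No (intersection of containing lines falls outside at least one segment)

Parametrize and solve: t = 2, s = -2. At least one of these is outside [0, 1], so the segments do not intersect.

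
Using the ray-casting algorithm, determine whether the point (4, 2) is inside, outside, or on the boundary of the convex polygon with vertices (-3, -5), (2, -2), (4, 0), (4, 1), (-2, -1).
The point (4, 2) lies strictly outside the polygon

Cast a horizontal ray to the right from the query point and count how many polygon edges it crosses (each edge strictly once or zero times, handled with the usual half-open convention). 
Parity of crossings → even ⇒ outside.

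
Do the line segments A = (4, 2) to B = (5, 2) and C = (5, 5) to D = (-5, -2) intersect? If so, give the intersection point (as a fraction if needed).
No (intersection of containing lines falls outside at least one segment)

Parametrize and solve: t = -23/7, s = 3/7. At least one of these is outside [0, 1], so the segments do not intersect.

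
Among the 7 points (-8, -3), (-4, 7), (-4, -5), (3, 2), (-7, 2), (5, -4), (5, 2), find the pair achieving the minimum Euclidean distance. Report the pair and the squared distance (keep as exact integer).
Pair = ((3, 2), (5, 2)); squared distance = 4

Compute all C(7, 2) = 21 pairwise squared distances (x_i − x_j)² + (y_i − y_j)². The minimum is 4, attained by the pair ((3, 2), (5, 2)).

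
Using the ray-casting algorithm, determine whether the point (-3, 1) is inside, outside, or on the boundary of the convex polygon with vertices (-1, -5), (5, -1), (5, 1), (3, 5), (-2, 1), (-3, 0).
The point (-3, 1) lies strictly outside the polygon

Cast a horizontal ray to the right from the query point and count how many polygon edges it crosses (each edge strictly once or zero times, handled with the usual half-open convention). 
Parity of crossings → even ⇒ outside.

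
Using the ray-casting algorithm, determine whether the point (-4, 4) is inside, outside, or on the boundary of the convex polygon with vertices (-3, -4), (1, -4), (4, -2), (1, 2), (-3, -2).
The point (-4, 4) lies strictly outside the polygon

Cast a horizontal ray to the right from the query point and count how many polygon edges it crosses (each edge strictly once or zero times, handled with the usual half-open convention). 
Parity of crossings → even ⇒ outside.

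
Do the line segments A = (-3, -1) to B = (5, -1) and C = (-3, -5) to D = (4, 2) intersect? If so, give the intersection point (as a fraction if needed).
Yes; intersection at (1, -1) (t = 1/2 on AB, s = 4/7 on CD)

Parametrize AB as A + t(B − A) = (-3 + 8 t, -1 + 0 t) and CD as C + s(D − C) = (-3 + 7 s, -5 + 7 s). Solve the linear system for (t, s). Determinant = -56 ≠ 0, so a unique intersection of the containing lines exists. Solution: t = 1/2, s = 4/7 — both in [0, 1], so the segments cross. Intersection point: (1, -1).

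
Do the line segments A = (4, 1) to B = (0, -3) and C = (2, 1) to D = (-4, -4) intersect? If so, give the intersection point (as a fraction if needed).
No (intersection of containing lines falls outside at least one segment)

Parametrize and solve: t = -5/2, s = -2. At least one of these is outside [0, 1], so the segments do not intersect.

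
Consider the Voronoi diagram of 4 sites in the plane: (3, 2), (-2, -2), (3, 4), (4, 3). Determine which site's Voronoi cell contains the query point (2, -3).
Nearest site = (-2, -2)

The Voronoi cell of site s contains exactly those query points closer to s than to any other site. Compute squared distances from q = (2, -3) to each site:
  (-2 − 2)² + (-2 − -3)² = 17
  (3 − 2)² + (2 − -3)² = 26
  (4 − 2)² + (3 − -3)² = 40
  (3 − 2)² + (4 − -3)² = 50
Minimum is attained by (-2, -2), so q lies in its Voronoi cell.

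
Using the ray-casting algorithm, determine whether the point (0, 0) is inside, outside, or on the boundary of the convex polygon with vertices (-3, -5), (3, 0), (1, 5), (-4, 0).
The point (0, 0) lies strictly inside the polygon

Cast a horizontal ray to the right from the query point and count how many polygon edges it crosses (each edge strictly once or zero times, handled with the usual half-open convention). 
Parity of crossings → odd ⇒ inside.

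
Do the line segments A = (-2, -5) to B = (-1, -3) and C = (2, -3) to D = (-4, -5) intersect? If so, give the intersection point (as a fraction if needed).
Yes; intersection at (-8/5, -21/5) (t = 2/5 on AB, s = 3/5 on CD)

Parametrize AB as A + t(B − A) = (-2 + 1 t, -5 + 2 t) and CD as C + s(D − C) = (2 + -6 s, -3 + -2 s). Solve the linear system for (t, s). Determinant = -10 ≠ 0, so a unique intersection of the containing lines exists. Solution: t = 2/5, s = 3/5 — both in [0, 1], so the segments cross. Intersection point: (-8/5, -21/5).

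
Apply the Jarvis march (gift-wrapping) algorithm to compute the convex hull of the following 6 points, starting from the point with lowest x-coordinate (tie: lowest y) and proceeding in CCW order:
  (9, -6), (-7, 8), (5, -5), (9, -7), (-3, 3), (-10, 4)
Hull (CCW) = [(-10, 4), (5, -5), (9, -7), (9, -6), (-7, 8)]

Jarvis march: at each step, from the current hull vertex p, select the next vertex q as the point such that every other point lies strictly to the left of (or on) the directed line p → q. (Equivalently: for every other point r, the cross product (q − p) × (r − p) ≥ 0.)
Starting point (lowest x, tie lowest y): (-10, 4). Wrap until returning to start. Resulting hull: (-10, 4), (5, -5), (9, -7), (9, -6), (-7, 8).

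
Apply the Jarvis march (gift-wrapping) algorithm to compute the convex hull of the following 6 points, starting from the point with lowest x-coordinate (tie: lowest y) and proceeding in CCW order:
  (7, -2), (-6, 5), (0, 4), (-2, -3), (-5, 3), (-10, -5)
Hull (CCW) = [(-10, -5), (7, -2), (0, 4), (-6, 5)]

Jarvis march: at each step, from the current hull vertex p, select the next vertex q as the point such that every other point lies strictly to the left of (or on) the directed line p → q. (Equivalently: for every other point r, the cross product (q − p) × (r − p) ≥ 0.)
Starting point (lowest x, tie lowest y): (-10, -5). Wrap until returning to start. Resulting hull: (-10, -5), (7, -2), (0, 4), (-6, 5).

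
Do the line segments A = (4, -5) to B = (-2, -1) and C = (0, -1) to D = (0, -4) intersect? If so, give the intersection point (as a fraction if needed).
Yes; intersection at (0, -7/3) (t = 2/3 on AB, s = 4/9 on CD)

Parametrize AB as A + t(B − A) = (4 + -6 t, -5 + 4 t) and CD as C + s(D − C) = (0 + 0 s, -1 + -3 s). Solve the linear system for (t, s). Determinant = -18 ≠ 0, so a unique intersection of the containing lines exists. Solution: t = 2/3, s = 4/9 — both in [0, 1], so the segments cross. Intersection point: (0, -7/3).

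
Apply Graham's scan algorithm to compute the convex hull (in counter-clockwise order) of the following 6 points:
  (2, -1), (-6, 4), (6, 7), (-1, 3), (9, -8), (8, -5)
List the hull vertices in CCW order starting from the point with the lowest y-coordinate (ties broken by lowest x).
Hull (CCW) = [(9, -8), (6, 7), (-6, 4)]

Graham scan procedure:
  1. Find the pivot p₀ = point with lowest y (tie → lowest x): (9, -8).
  2. Sort the remaining points by polar angle around p₀.
  3. Walk through sorted points, maintaining a stack; pop the top while the last three entries make a non-left turn (cross product ≤ 0).
  4. Final stack is the convex hull in CCW order: (9, -8), (6, 7), (-6, 4).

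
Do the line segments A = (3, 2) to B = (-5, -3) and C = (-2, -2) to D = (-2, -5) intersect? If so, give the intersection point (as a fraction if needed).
No (intersection of containing lines falls outside at least one segment)

Parametrize and solve: t = 5/8, s = -7/24. At least one of these is outside [0, 1], so the segments do not intersect.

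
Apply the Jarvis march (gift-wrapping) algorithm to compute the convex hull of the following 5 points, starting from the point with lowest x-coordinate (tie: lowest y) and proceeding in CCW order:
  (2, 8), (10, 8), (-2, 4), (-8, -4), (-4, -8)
Hull (CCW) = [(-8, -4), (-4, -8), (10, 8), (2, 8), (-2, 4)]

Jarvis march: at each step, from the current hull vertex p, select the next vertex q as the point such that every other point lies strictly to the left of (or on) the directed line p → q. (Equivalently: for every other point r, the cross product (q − p) × (r − p) ≥ 0.)
Starting point (lowest x, tie lowest y): (-8, -4). Wrap until returning to start. Resulting hull: (-8, -4), (-4, -8), (10, 8), (2, 8), (-2, 4).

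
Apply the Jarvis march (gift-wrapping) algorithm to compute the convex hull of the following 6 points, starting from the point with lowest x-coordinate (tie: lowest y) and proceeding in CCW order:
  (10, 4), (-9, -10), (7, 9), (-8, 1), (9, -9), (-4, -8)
Hull (CCW) = [(-9, -10), (9, -9), (10, 4), (7, 9), (-8, 1)]

Jarvis march: at each step, from the current hull vertex p, select the next vertex q as the point such that every other point lies strictly to the left of (or on) the directed line p → q. (Equivalently: for every other point r, the cross product (q − p) × (r − p) ≥ 0.)
Starting point (lowest x, tie lowest y): (-9, -10). Wrap until returning to start. Resulting hull: (-9, -10), (9, -9), (10, 4), (7, 9), (-8, 1).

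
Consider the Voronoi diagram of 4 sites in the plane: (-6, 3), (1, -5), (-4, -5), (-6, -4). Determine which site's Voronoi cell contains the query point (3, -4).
Nearest site = (1, -5)

The Voronoi cell of site s contains exactly those query points closer to s than to any other site. Compute squared distances from q = (3, -4) to each site:
  (1 − 3)² + (-5 − -4)² = 5
  (-4 − 3)² + (-5 − -4)² = 50
  (-6 − 3)² + (-4 − -4)² = 81
  (-6 − 3)² + (3 − -4)² = 130
Minimum is attained by (1, -5), so q lies in its Voronoi cell.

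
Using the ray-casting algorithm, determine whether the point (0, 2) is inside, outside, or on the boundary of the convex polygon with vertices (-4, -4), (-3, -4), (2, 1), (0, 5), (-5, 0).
The point (0, 2) lies strictly inside the polygon

Cast a horizontal ray to the right from the query point and count how many polygon edges it crosses (each edge strictly once or zero times, handled with the usual half-open convention). 
Parity of crossings → odd ⇒ inside.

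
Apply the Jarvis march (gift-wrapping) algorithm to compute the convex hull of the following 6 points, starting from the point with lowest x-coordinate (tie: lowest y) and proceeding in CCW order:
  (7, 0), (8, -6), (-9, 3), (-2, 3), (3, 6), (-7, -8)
Hull (CCW) = [(-9, 3), (-7, -8), (8, -6), (7, 0), (3, 6)]

Jarvis march: at each step, from the current hull vertex p, select the next vertex q as the point such that every other point lies strictly to the left of (or on) the directed line p → q. (Equivalently: for every other point r, the cross product (q − p) × (r − p) ≥ 0.)
Starting point (lowest x, tie lowest y): (-9, 3). Wrap until returning to start. Resulting hull: (-9, 3), (-7, -8), (8, -6), (7, 0), (3, 6).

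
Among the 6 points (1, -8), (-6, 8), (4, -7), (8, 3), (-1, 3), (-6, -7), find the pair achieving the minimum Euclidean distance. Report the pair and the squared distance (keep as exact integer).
Pair = ((1, -8), (4, -7)); squared distance = 10

Compute all C(6, 2) = 15 pairwise squared distances (x_i − x_j)² + (y_i − y_j)². The minimum is 10, attained by the pair ((1, -8), (4, -7)).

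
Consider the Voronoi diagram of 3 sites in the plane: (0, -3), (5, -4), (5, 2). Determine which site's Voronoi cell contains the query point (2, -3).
Nearest site = (0, -3)

The Voronoi cell of site s contains exactly those query points closer to s than to any other site. Compute squared distances from q = (2, -3) to each site:
  (0 − 2)² + (-3 − -3)² = 4
  (5 − 2)² + (-4 − -3)² = 10
  (5 − 2)² + (2 − -3)² = 34
Minimum is attained by (0, -3), so q lies in its Voronoi cell.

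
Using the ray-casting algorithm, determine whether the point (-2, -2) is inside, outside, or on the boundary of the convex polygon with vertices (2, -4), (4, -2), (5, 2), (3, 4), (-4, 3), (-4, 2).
The point (-2, -2) lies strictly outside the polygon

Cast a horizontal ray to the right from the query point and count how many polygon edges it crosses (each edge strictly once or zero times, handled with the usual half-open convention). 
Parity of crossings → even ⇒ outside.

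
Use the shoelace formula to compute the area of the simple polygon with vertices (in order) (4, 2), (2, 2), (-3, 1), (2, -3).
Area = 35/2

Shoelace formula: Area = (1/2) |Σ_i (x_i · y_{i+1} − x_{i+1} · y_i)| (indices mod n). Compute each cross term:
  (4)(2) − (2)(2) = 4
  (2)(1) − (-3)(2) = 8
  (-3)(-3) − (2)(1) = 7
  (2)(2) − (4)(-3) = 16
Sum = 35, so (signed) Area = 35/2 = 35/2, |Area| = 35/2.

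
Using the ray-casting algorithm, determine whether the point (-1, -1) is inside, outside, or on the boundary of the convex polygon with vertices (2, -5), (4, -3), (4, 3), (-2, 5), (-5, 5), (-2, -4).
The point (-1, -1) lies strictly inside the polygon

Cast a horizontal ray to the right from the query point and count how many polygon edges it crosses (each edge strictly once or zero times, handled with the usual half-open convention). 
Parity of crossings → odd ⇒ inside.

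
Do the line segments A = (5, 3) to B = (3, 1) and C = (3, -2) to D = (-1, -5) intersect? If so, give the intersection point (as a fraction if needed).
No (intersection of containing lines falls outside at least one segment)

Parametrize and solve: t = 7, s = 3. At least one of these is outside [0, 1], so the segments do not intersect.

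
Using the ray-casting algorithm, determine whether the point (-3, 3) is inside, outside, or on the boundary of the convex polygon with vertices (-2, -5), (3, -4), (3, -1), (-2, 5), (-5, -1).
The point (-3, 3) lies on the polygon boundary

Boundary check: the query satisfies the collinearity and bounding-box conditions for some polygon edge, so it lies exactly on the boundary.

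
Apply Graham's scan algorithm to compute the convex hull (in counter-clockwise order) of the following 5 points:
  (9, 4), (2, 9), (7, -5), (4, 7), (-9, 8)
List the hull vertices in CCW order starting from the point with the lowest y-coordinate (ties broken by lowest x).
Hull (CCW) = [(7, -5), (9, 4), (2, 9), (-9, 8)]

Graham scan procedure:
  1. Find the pivot p₀ = point with lowest y (tie → lowest x): (7, -5).
  2. Sort the remaining points by polar angle around p₀.
  3. Walk through sorted points, maintaining a stack; pop the top while the last three entries make a non-left turn (cross product ≤ 0).
  4. Final stack is the convex hull in CCW order: (7, -5), (9, 4), (2, 9), (-9, 8).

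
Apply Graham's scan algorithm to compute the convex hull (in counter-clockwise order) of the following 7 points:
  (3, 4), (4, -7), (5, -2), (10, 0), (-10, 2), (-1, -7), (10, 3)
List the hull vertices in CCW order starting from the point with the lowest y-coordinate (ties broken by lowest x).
Hull (CCW) = [(-1, -7), (4, -7), (10, 0), (10, 3), (3, 4), (-10, 2)]

Graham scan procedure:
  1. Find the pivot p₀ = point with lowest y (tie → lowest x): (-1, -7).
  2. Sort the remaining points by polar angle around p₀.
  3. Walk through sorted points, maintaining a stack; pop the top while the last three entries make a non-left turn (cross product ≤ 0).
  4. Final stack is the convex hull in CCW order: (-1, -7), (4, -7), (10, 0), (10, 3), (3, 4), (-10, 2).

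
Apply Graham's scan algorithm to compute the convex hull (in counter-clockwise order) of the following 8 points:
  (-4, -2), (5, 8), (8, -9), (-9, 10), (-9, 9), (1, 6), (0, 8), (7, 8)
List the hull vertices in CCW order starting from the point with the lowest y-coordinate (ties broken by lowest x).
Hull (CCW) = [(8, -9), (7, 8), (-9, 10), (-9, 9), (-4, -2)]

Graham scan procedure:
  1. Find the pivot p₀ = point with lowest y (tie → lowest x): (8, -9).
  2. Sort the remaining points by polar angle around p₀.
  3. Walk through sorted points, maintaining a stack; pop the top while the last three entries make a non-left turn (cross product ≤ 0).
  4. Final stack is the convex hull in CCW order: (8, -9), (7, 8), (-9, 10), (-9, 9), (-4, -2).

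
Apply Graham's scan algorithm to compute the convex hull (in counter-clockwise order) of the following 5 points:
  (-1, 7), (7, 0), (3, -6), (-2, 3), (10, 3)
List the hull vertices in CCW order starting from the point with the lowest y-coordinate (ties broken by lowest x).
Hull (CCW) = [(3, -6), (10, 3), (-1, 7), (-2, 3)]

Graham scan procedure:
  1. Find the pivot p₀ = point with lowest y (tie → lowest x): (3, -6).
  2. Sort the remaining points by polar angle around p₀.
  3. Walk through sorted points, maintaining a stack; pop the top while the last three entries make a non-left turn (cross product ≤ 0).
  4. Final stack is the convex hull in CCW order: (3, -6), (10, 3), (-1, 7), (-2, 3).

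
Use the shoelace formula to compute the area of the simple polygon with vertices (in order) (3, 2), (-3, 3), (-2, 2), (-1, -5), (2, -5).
Area = 61/2

Shoelace formula: Area = (1/2) |Σ_i (x_i · y_{i+1} − x_{i+1} · y_i)| (indices mod n). Compute each cross term:
  (3)(3) − (-3)(2) = 15
  (-3)(2) − (-2)(3) = 0
  (-2)(-5) − (-1)(2) = 12
  (-1)(-5) − (2)(-5) = 15
  (2)(2) − (3)(-5) = 19
Sum = 61, so (signed) Area = 61/2 = 61/2, |Area| = 61/2.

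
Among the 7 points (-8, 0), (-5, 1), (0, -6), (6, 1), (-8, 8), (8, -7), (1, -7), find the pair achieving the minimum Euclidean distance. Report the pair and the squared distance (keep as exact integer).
Pair = ((0, -6), (1, -7)); squared distance = 2

Compute all C(7, 2) = 21 pairwise squared distances (x_i − x_j)² + (y_i − y_j)². The minimum is 2, attained by the pair ((0, -6), (1, -7)).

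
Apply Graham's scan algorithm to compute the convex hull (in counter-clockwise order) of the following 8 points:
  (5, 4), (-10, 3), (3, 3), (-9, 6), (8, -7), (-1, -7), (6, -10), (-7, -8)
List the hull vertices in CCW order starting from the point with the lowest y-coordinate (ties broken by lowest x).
Hull (CCW) = [(6, -10), (8, -7), (5, 4), (-9, 6), (-10, 3), (-7, -8)]

Graham scan procedure:
  1. Find the pivot p₀ = point with lowest y (tie → lowest x): (6, -10).
  2. Sort the remaining points by polar angle around p₀.
  3. Walk through sorted points, maintaining a stack; pop the top while the last three entries make a non-left turn (cross product ≤ 0).
  4. Final stack is the convex hull in CCW order: (6, -10), (8, -7), (5, 4), (-9, 6), (-10, 3), (-7, -8).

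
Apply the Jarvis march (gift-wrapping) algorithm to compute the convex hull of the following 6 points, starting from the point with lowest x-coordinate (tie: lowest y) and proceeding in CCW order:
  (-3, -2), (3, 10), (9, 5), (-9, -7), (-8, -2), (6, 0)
Hull (CCW) = [(-9, -7), (6, 0), (9, 5), (3, 10), (-8, -2)]

Jarvis march: at each step, from the current hull vertex p, select the next vertex q as the point such that every other point lies strictly to the left of (or on) the directed line p → q. (Equivalently: for every other point r, the cross product (q − p) × (r − p) ≥ 0.)
Starting point (lowest x, tie lowest y): (-9, -7). Wrap until returning to start. Resulting hull: (-9, -7), (6, 0), (9, 5), (3, 10), (-8, -2).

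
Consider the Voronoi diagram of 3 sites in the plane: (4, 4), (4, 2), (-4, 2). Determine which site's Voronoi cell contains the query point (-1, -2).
Nearest site = (-4, 2)

The Voronoi cell of site s contains exactly those query points closer to s than to any other site. Compute squared distances from q = (-1, -2) to each site:
  (-4 − -1)² + (2 − -2)² = 25
  (4 − -1)² + (2 − -2)² = 41
  (4 − -1)² + (4 − -2)² = 61
Minimum is attained by (-4, 2), so q lies in its Voronoi cell.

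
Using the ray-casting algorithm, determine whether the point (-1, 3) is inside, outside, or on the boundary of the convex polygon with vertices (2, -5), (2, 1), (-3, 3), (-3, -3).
The point (-1, 3) lies strictly outside the polygon

Cast a horizontal ray to the right from the query point and count how many polygon edges it crosses (each edge strictly once or zero times, handled with the usual half-open convention). 
Parity of crossings → even ⇒ outside.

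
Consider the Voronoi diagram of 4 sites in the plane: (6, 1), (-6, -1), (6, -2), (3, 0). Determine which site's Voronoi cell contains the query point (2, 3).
Nearest site = (3, 0)

The Voronoi cell of site s contains exactly those query points closer to s than to any other site. Compute squared distances from q = (2, 3) to each site:
  (3 − 2)² + (0 − 3)² = 10
  (6 − 2)² + (1 − 3)² = 20
  (6 − 2)² + (-2 − 3)² = 41
  (-6 − 2)² + (-1 − 3)² = 80
Minimum is attained by (3, 0), so q lies in its Voronoi cell.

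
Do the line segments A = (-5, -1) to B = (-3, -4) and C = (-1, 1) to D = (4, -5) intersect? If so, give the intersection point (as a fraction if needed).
No (intersection of containing lines falls outside at least one segment)

Parametrize and solve: t = -34/3, s = -16/3. At least one of these is outside [0, 1], so the segments do not intersect.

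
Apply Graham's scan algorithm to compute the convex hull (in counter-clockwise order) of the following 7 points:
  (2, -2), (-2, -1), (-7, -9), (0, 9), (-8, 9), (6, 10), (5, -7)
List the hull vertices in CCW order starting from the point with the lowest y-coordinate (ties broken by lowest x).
Hull (CCW) = [(-7, -9), (5, -7), (6, 10), (-8, 9)]

Graham scan procedure:
  1. Find the pivot p₀ = point with lowest y (tie → lowest x): (-7, -9).
  2. Sort the remaining points by polar angle around p₀.
  3. Walk through sorted points, maintaining a stack; pop the top while the last three entries make a non-left turn (cross product ≤ 0).
  4. Final stack is the convex hull in CCW order: (-7, -9), (5, -7), (6, 10), (-8, 9).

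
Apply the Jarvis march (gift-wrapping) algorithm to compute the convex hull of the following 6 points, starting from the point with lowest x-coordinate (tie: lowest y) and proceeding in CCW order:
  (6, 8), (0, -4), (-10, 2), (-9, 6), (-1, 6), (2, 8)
Hull (CCW) = [(-10, 2), (0, -4), (6, 8), (2, 8), (-9, 6)]

Jarvis march: at each step, from the current hull vertex p, select the next vertex q as the point such that every other point lies strictly to the left of (or on) the directed line p → q. (Equivalently: for every other point r, the cross product (q − p) × (r − p) ≥ 0.)
Starting point (lowest x, tie lowest y): (-10, 2). Wrap until returning to start. Resulting hull: (-10, 2), (0, -4), (6, 8), (2, 8), (-9, 6).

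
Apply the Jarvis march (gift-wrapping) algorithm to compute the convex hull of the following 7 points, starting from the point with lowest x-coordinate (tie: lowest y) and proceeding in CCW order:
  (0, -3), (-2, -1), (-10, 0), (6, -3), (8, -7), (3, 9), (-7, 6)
Hull (CCW) = [(-10, 0), (8, -7), (3, 9), (-7, 6)]

Jarvis march: at each step, from the current hull vertex p, select the next vertex q as the point such that every other point lies strictly to the left of (or on) the directed line p → q. (Equivalently: for every other point r, the cross product (q − p) × (r − p) ≥ 0.)
Starting point (lowest x, tie lowest y): (-10, 0). Wrap until returning to start. Resulting hull: (-10, 0), (8, -7), (3, 9), (-7, 6).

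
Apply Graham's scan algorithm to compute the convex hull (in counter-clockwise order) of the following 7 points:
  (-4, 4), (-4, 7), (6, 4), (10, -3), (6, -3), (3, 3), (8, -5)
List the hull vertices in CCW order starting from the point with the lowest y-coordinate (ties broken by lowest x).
Hull (CCW) = [(8, -5), (10, -3), (6, 4), (-4, 7), (-4, 4)]

Graham scan procedure:
  1. Find the pivot p₀ = point with lowest y (tie → lowest x): (8, -5).
  2. Sort the remaining points by polar angle around p₀.
  3. Walk through sorted points, maintaining a stack; pop the top while the last three entries make a non-left turn (cross product ≤ 0).
  4. Final stack is the convex hull in CCW order: (8, -5), (10, -3), (6, 4), (-4, 7), (-4, 4).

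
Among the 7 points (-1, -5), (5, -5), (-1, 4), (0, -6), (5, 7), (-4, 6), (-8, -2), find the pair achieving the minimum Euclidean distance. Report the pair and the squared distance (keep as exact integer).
Pair = ((-1, -5), (0, -6)); squared distance = 2

Compute all C(7, 2) = 21 pairwise squared distances (x_i − x_j)² + (y_i − y_j)². The minimum is 2, attained by the pair ((-1, -5), (0, -6)).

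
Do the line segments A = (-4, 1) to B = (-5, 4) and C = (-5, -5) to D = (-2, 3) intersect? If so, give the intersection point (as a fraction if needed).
No (intersection of containing lines falls outside at least one segment)

Parametrize and solve: t = -10/17, s = 9/17. At least one of these is outside [0, 1], so the segments do not intersect.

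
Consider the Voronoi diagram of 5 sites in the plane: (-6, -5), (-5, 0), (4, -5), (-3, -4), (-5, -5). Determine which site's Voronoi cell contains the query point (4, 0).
Nearest site = (4, -5)

The Voronoi cell of site s contains exactly those query points closer to s than to any other site. Compute squared distances from q = (4, 0) to each site:
  (4 − 4)² + (-5 − 0)² = 25
  (-3 − 4)² + (-4 − 0)² = 65
  (-5 − 4)² + (0 − 0)² = 81
  (-5 − 4)² + (-5 − 0)² = 106
  (-6 − 4)² + (-5 − 0)² = 125
Minimum is attained by (4, -5), so q lies in its Voronoi cell.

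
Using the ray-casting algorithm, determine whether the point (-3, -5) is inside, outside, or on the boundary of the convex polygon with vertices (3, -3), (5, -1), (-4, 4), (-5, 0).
The point (-3, -5) lies strictly outside the polygon

Cast a horizontal ray to the right from the query point and count how many polygon edges it crosses (each edge strictly once or zero times, handled with the usual half-open convention). 
Parity of crossings → even ⇒ outside.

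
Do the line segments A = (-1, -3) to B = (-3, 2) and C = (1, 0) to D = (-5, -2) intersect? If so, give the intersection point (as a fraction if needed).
Yes; intersection at (-31/17, -16/17) (t = 7/17 on AB, s = 8/17 on CD)

Parametrize AB as A + t(B − A) = (-1 + -2 t, -3 + 5 t) and CD as C + s(D − C) = (1 + -6 s, 0 + -2 s). Solve the linear system for (t, s). Determinant = -34 ≠ 0, so a unique intersection of the containing lines exists. Solution: t = 7/17, s = 8/17 — both in [0, 1], so the segments cross. Intersection point: (-31/17, -16/17).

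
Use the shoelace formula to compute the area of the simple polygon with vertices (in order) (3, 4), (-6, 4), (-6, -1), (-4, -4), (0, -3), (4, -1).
Area = 129/2

Shoelace formula: Area = (1/2) |Σ_i (x_i · y_{i+1} − x_{i+1} · y_i)| (indices mod n). Compute each cross term:
  (3)(4) − (-6)(4) = 36
  (-6)(-1) − (-6)(4) = 30
  (-6)(-4) − (-4)(-1) = 20
  (-4)(-3) − (0)(-4) = 12
  (0)(-1) − (4)(-3) = 12
  (4)(4) − (3)(-1) = 19
Sum = 129, so (signed) Area = 129/2 = 129/2, |Area| = 129/2.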